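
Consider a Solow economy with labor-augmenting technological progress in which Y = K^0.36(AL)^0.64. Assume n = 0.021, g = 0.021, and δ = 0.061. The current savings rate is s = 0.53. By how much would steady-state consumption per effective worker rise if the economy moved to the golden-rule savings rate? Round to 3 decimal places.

n + g + δ = 0.021 + 0.021 + 0.061 = 0.103.
Current steady state (s = 0.53): k* = (0.53/0.103)^(1/0.64) ≈ 12.9307, y* = 12.9307^0.36 ≈ 2.5130, c* = (1−0.53)·2.5130 ≈ 1.1811.
Setting f'(k) = n+g+δ gives 0.36·k^(0.36−1) = 0.103, hence k_gold = (0.36/0.103)^(1/0.64) ≈ 7.0659.
y_gold = 7.0659^0.36 ≈ 2.0216, c_gold = y_gold − 0.103·k_gold ≈ 1.2938.
Gain: Δc = 1.2938 − 1.1811 ≈ 0.1127.

Δc ≈ 0.113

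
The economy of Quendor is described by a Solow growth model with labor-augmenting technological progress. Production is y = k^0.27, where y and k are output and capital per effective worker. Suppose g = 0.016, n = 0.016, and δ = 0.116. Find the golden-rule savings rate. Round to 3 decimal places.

Break-even investment rate: n + g + δ = 0.016 + 0.016 + 0.116 = 0.148.
At the golden rule MPK = n+g+δ, and in any Cobb-Douglas steady state s = (n+g+δ)·k/y = MPK·k/y = capital's share 0.27.

s_gold = 0.270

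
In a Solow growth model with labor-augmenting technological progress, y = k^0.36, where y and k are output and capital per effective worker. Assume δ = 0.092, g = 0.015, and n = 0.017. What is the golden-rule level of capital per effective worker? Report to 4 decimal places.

k_gold ≈ 5.2875

Break-even investment rate: n + g + δ = 0.017 + 0.015 + 0.092 = 0.124.
At the golden rule the marginal product of capital equals n+g+δ: 0.36·k^(0.36−1) = 0.124. Solving, k_gold = (0.36/0.124)^(1/0.64) ≈ 5.2875.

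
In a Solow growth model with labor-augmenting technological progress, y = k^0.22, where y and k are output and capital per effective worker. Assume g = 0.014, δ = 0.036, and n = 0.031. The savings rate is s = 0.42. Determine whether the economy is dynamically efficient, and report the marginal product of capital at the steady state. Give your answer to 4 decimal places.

n + g + δ = 0.031 + 0.014 + 0.036 = 0.081.
Steady-state k*: s·k^0.22 = 0.081·k gives k* = (0.42/0.081)^(1/0.78) ≈ 8.2483.
MPK = 0.22·8.2483^(-0.78) ≈ 0.0424.
MPK < n+g+δ = 0.081, so the economy is dynamically inefficient (over-saving).

dynamically inefficient; MPK ≈ 0.0424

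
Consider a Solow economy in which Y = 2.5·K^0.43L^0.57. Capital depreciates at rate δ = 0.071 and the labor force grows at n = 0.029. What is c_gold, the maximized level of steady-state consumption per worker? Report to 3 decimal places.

c_gold ≈ 8.549

The effective depreciation rate is n + δ = 0.029 + 0.071 = 0.1.
At the golden rule the marginal product of capital equals n+δ: 0.43·2.5·k^(0.43−1) = 0.1. Solving, k_gold = (0.43·2.5/0.1)^(1/0.57) ≈ 64.4894.
y_gold = 2.5·64.4894^0.43 ≈ 14.9975.
c_gold = y_gold − (n+δ)·k_gold = 14.9975 − 0.1·64.4894 ≈ 8.5486.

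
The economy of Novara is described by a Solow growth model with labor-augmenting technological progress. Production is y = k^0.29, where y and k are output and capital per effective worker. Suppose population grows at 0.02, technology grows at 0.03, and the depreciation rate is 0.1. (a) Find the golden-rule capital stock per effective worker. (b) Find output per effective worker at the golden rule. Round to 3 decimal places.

Capital per effective worker breaks even when investment replaces (n + g + δ)·k; here n + g + δ = 0.15.
At the golden rule the marginal product of capital equals n+g+δ: 0.29·k^(0.29−1) = 0.15. Solving, k_gold = (0.29/0.15)^(1/0.71) ≈ 2.5307.
y_gold = 2.5307^0.29 ≈ 1.3090.

(a) k_gold ≈ 2.531; (b) y_gold ≈ 1.309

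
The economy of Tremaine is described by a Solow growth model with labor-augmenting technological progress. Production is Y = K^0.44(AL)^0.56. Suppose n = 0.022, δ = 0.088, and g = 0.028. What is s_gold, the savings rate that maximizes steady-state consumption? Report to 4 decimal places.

s_gold = 0.4400

n + g + δ = 0.022 + 0.028 + 0.088 = 0.138.
At the golden rule MPK = n+g+δ, and in any Cobb-Douglas steady state s = (n+g+δ)·k/y = MPK·k/y = capital's share 0.44.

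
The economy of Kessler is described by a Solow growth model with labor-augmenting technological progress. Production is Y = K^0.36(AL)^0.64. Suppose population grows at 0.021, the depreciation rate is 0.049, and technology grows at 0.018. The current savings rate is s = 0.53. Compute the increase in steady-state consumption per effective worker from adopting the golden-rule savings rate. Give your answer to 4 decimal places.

Δc ≈ 0.1232

Break-even investment rate: n + g + δ = 0.021 + 0.018 + 0.049 = 0.088.
Current steady state (s = 0.53): k* = (0.53/0.088)^(1/0.64) ≈ 16.5359, y* = 16.5359^0.36 ≈ 2.7456, c* = (1−0.53)·2.7456 ≈ 1.2904.
Maximizing c = f(k) − (n+g+δ)·k gives f'(k) = n+g+δ, i.e. 0.36·k^(0.36−1) = 0.088, so k_gold = (0.36/0.088)^(1/0.64) ≈ 9.0358.
y_gold = 9.0358^0.36 ≈ 2.2088, c_gold = y_gold − 0.088·k_gold ≈ 1.4136.
Gain: Δc = 1.4136 − 1.2904 ≈ 0.1232.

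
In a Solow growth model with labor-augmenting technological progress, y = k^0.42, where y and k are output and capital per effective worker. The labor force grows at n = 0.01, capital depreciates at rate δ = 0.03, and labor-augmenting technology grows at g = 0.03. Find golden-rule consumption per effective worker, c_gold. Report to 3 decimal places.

The effective depreciation rate is n + g + δ = 0.01 + 0.03 + 0.03 = 0.07.
Maximizing c = f(k) − (n+g+δ)·k gives f'(k) = n+g+δ, i.e. 0.42·k^(0.42−1) = 0.07, so k_gold = (0.42/0.07)^(1/0.58) ≈ 21.9604.
y_gold = 21.9604^0.42 ≈ 3.6601.
c_gold = y_gold − (n+g+δ)·k_gold = 3.6601 − 0.07·21.9604 ≈ 2.1228.

c_gold ≈ 2.123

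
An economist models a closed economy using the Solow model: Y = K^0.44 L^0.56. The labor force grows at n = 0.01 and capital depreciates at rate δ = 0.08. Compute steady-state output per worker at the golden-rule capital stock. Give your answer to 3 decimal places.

y_gold ≈ 3.480

n + δ = 0.01 + 0.08 = 0.09.
Maximizing c = f(k) − (n+δ)·k gives f'(k) = n+δ, i.e. 0.44·k^(0.44−1) = 0.09, so k_gold = (0.44/0.09)^(1/0.56) ≈ 17.0111.
Output: y_gold = k_gold^0.44 = 17.0111^0.44 ≈ 3.4795.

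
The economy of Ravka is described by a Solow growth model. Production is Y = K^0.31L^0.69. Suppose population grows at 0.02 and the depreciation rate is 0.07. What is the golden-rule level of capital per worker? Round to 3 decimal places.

n + δ = 0.02 + 0.07 = 0.09.
Golden rule sets MPK = n+δ: 0.31·k^(0.31−1) = 0.09, so k_gold = (0.31/0.09)^(1/0.69) ≈ 6.0039.

k_gold ≈ 6.004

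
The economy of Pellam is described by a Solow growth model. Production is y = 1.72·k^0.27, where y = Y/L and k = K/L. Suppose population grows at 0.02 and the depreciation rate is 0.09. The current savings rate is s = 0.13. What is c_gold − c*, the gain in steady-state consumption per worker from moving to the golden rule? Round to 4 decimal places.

n + δ = 0.02 + 0.09 = 0.11.
Current steady state (s = 0.13): k* = (0.13·1.72/0.11)^(1/0.73) ≈ 2.6426, y* = 1.72·2.6426^0.27 ≈ 2.2360, c* = (1−0.13)·2.2360 ≈ 1.9453.
At the golden rule the marginal product of capital equals n+δ: 0.27·1.72·k^(0.27−1) = 0.11. Solving, k_gold = (0.27·1.72/0.11)^(1/0.73) ≈ 7.1920.
y_gold = 1.72·7.1920^0.27 ≈ 2.9301, c_gold = y_gold − 0.11·k_gold ≈ 2.1389.
Gain: Δc = 2.1389 − 1.9453 ≈ 0.1936.

Δc ≈ 0.1936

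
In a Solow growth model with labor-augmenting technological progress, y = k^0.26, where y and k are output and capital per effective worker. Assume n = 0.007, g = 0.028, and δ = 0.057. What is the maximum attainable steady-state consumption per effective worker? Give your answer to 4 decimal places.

Capital per effective worker breaks even when investment replaces (n + g + δ)·k; here n + g + δ = 0.092.
Maximizing c = f(k) − (n+g+δ)·k gives f'(k) = n+g+δ, i.e. 0.26·k^(0.26−1) = 0.092, so k_gold = (0.26/0.092)^(1/0.74) ≈ 4.0711.
y_gold = 4.0711^0.26 ≈ 1.4405.
c_gold = y_gold − (n+g+δ)·k_gold = 1.4405 − 0.092·4.0711 ≈ 1.0660.

c_gold ≈ 1.0660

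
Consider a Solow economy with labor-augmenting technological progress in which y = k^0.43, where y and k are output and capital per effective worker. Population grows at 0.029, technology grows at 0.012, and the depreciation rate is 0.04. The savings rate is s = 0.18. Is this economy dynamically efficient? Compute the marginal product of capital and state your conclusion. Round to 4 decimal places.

dynamically efficient; MPK ≈ 0.1935

The effective depreciation rate is n + g + δ = 0.029 + 0.012 + 0.04 = 0.081.
Steady-state k*: s·k^0.43 = 0.081·k gives k* = (0.18/0.081)^(1/0.57) ≈ 4.0588.
MPK = 0.43·4.0588^(-0.57) ≈ 0.1935.
MPK > n+g+δ = 0.081, so the economy is dynamically efficient (under-saving).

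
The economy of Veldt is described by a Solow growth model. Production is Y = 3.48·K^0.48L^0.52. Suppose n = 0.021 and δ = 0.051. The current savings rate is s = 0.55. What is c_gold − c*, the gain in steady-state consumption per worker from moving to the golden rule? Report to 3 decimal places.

Δc ≈ 0.618

Capital per worker breaks even when investment replaces (n + δ)·k; here n + δ = 0.072.
Current steady state (s = 0.55): k* = (0.55·3.48/0.072)^(1/0.52) ≈ 549.0774, y* = 3.48·549.0774^0.48 ≈ 71.8792, c* = (1−0.55)·71.8792 ≈ 32.3456.
Golden rule sets MPK = n+δ: 0.48·3.48·k^(0.48−1) = 0.072, so k_gold = (0.48·3.48/0.072)^(1/0.52) ≈ 422.6087.
y_gold = 3.48·422.6087^0.48 ≈ 63.3913, c_gold = y_gold − 0.072·k_gold ≈ 32.9635.
Gain: Δc = 32.9635 − 32.3456 ≈ 0.6178.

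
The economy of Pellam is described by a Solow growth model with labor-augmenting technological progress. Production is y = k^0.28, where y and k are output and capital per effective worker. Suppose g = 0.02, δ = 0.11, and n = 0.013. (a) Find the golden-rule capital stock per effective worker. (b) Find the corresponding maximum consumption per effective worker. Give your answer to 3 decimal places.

(a) k_gold ≈ 2.543; (b) c_gold ≈ 0.935

Capital per effective worker breaks even when investment replaces (n + g + δ)·k; here n + g + δ = 0.143.
Setting f'(k) = n+g+δ gives 0.28·k^(0.28−1) = 0.143, hence k_gold = (0.28/0.143)^(1/0.72) ≈ 2.5428.
y_gold = 2.5428^0.28 ≈ 1.2986; c_gold = y_gold − 0.143·k_gold ≈ 0.9350.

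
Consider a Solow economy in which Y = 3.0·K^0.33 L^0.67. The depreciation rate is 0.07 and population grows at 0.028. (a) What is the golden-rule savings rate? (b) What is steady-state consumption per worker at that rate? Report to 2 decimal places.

Break-even investment rate: n + δ = 0.028 + 0.07 = 0.098.
For Cobb-Douglas, s_gold equals capital's share: s_gold = 0.33.
Maximizing c = f(k) − (n+δ)·k gives f'(k) = n+δ, i.e. 0.33·3.0·k^(0.33−1) = 0.098, so k_gold = (0.33·3.0/0.098)^(1/0.67) ≈ 31.5586.
y_gold = 3.0·31.5586^0.33 ≈ 9.3720; c_gold = (1−0.33)·y_gold ≈ 6.2792.

(a) s_gold = 0.33; (b) c_gold ≈ 6.28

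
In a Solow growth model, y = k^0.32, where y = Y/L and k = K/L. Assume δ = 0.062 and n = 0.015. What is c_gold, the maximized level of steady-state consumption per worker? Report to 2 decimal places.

Capital per worker breaks even when investment replaces (n + δ)·k; here n + δ = 0.077.
Golden rule sets MPK = n+δ: 0.32·k^(0.32−1) = 0.077, so k_gold = (0.32/0.077)^(1/0.68) ≈ 8.1244.
y_gold = 8.1244^0.32 ≈ 1.9549.
c_gold = y_gold − (n+δ)·k_gold = 1.9549 − 0.077·8.1244 ≈ 1.3294.

c_gold ≈ 1.33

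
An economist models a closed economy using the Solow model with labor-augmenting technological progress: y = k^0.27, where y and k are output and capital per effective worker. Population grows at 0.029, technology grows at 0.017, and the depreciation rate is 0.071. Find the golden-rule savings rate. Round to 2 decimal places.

s_gold = 0.27

Break-even investment rate: n + g + δ = 0.029 + 0.017 + 0.071 = 0.117.
At the golden rule MPK = n+g+δ, and in any Cobb-Douglas steady state s = (n+g+δ)·k/y = MPK·k/y = capital's share 0.27.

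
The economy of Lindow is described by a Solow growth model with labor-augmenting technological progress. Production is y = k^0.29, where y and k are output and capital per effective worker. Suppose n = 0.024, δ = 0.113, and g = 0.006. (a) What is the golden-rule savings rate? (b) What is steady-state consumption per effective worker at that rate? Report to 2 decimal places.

(a) s_gold = 0.29; (b) c_gold ≈ 0.95

n + g + δ = 0.024 + 0.006 + 0.113 = 0.143.
For Cobb-Douglas, s_gold equals capital's share: s_gold = 0.29.
Setting f'(k) = n+g+δ gives 0.29·k^(0.29−1) = 0.143, hence k_gold = (0.29/0.143)^(1/0.71) ≈ 2.7070.
y_gold = 2.7070^0.29 ≈ 1.3348; c_gold = (1−0.29)·y_gold ≈ 0.9477.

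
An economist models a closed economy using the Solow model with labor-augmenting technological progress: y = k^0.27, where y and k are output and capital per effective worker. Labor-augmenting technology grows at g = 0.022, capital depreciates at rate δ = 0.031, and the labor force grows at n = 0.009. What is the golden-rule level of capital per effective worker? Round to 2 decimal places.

Capital per effective worker breaks even when investment replaces (n + g + δ)·k; here n + g + δ = 0.062.
Maximizing c = f(k) − (n+g+δ)·k gives f'(k) = n+g+δ, i.e. 0.27·k^(0.27−1) = 0.062, so k_gold = (0.27/0.062)^(1/0.73) ≈ 7.5042.

k_gold ≈ 7.50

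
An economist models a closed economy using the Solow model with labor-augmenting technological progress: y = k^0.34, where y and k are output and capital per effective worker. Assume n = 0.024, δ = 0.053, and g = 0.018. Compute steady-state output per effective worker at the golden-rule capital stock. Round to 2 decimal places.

y_gold ≈ 1.93

Capital per effective worker breaks even when investment replaces (n + g + δ)·k; here n + g + δ = 0.095.
Maximizing c = f(k) − (n+g+δ)·k gives f'(k) = n+g+δ, i.e. 0.34·k^(0.34−1) = 0.095, so k_gold = (0.34/0.095)^(1/0.66) ≈ 6.9028.
Output: y_gold = k_gold^0.34 = 6.9028^0.34 ≈ 1.9287.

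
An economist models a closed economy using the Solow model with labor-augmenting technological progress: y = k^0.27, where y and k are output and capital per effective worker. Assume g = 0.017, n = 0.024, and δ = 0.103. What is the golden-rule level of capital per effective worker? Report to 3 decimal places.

Capital per effective worker breaks even when investment replaces (n + g + δ)·k; here n + g + δ = 0.144.
Golden rule sets MPK = n+g+δ: 0.27·k^(0.27−1) = 0.144, so k_gold = (0.27/0.144)^(1/0.73) ≈ 2.3658.

k_gold ≈ 2.366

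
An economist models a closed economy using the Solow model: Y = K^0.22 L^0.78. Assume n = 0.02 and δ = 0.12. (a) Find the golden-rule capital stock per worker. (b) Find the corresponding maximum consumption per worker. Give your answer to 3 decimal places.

Break-even investment rate: n + δ = 0.02 + 0.12 = 0.14.
Setting f'(k) = n+δ gives 0.22·k^(0.22−1) = 0.14, hence k_gold = (0.22/0.14)^(1/0.78) ≈ 1.7851.
y_gold = 1.7851^0.22 ≈ 1.1360; c_gold = y_gold − 0.14·k_gold ≈ 0.8861.

(a) k_gold ≈ 1.785; (b) c_gold ≈ 0.886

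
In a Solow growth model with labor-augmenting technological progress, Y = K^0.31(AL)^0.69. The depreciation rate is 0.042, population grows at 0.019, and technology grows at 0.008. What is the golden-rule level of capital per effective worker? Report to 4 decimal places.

Break-even investment rate: n + g + δ = 0.019 + 0.008 + 0.042 = 0.069.
At the golden rule the marginal product of capital equals n+g+δ: 0.31·k^(0.31−1) = 0.069. Solving, k_gold = (0.31/0.069)^(1/0.69) ≈ 8.8241.

k_gold ≈ 8.8241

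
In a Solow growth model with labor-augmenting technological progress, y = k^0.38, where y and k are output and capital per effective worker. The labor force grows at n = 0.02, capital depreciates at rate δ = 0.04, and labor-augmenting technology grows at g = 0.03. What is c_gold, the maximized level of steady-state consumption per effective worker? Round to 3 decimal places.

c_gold ≈ 1.499

The effective depreciation rate is n + g + δ = 0.02 + 0.03 + 0.04 = 0.09.
Setting f'(k) = n+g+δ gives 0.38·k^(0.38−1) = 0.09, hence k_gold = (0.38/0.09)^(1/0.62) ≈ 10.2079.
y_gold = 10.2079^0.38 ≈ 2.4177.
c_gold = y_gold − (n+g+δ)·k_gold = 2.4177 − 0.09·10.2079 ≈ 1.4990.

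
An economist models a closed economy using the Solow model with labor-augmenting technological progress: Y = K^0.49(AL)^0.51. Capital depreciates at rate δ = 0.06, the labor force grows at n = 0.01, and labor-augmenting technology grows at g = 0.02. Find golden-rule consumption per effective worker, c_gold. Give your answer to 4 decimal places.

c_gold ≈ 2.5981

Break-even investment rate: n + g + δ = 0.01 + 0.02 + 0.06 = 0.09.
Golden rule sets MPK = n+g+δ: 0.49·k^(0.49−1) = 0.09, so k_gold = (0.49/0.09)^(1/0.51) ≈ 27.7362.
y_gold = 27.7362^0.49 ≈ 5.0944.
c_gold = y_gold − (n+g+δ)·k_gold = 5.0944 − 0.09·27.7362 ≈ 2.5981.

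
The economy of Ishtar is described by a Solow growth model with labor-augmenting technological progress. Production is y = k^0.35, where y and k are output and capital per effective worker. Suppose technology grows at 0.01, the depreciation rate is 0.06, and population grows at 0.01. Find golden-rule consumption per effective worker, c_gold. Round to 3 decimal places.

c_gold ≈ 1.439

Break-even investment rate: n + g + δ = 0.01 + 0.01 + 0.06 = 0.08.
Golden rule sets MPK = n+g+δ: 0.35·k^(0.35−1) = 0.08, so k_gold = (0.35/0.08)^(1/0.65) ≈ 9.6855.
y_gold = 9.6855^0.35 ≈ 2.2138.
c_gold = y_gold − (n+g+δ)·k_gold = 2.2138 − 0.08·9.6855 ≈ 1.4390.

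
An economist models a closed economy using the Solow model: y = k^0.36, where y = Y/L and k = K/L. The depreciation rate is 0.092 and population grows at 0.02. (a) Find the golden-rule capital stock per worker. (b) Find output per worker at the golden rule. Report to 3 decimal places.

(a) k_gold ≈ 6.199; (b) y_gold ≈ 1.929

Capital per worker breaks even when investment replaces (n + δ)·k; here n + δ = 0.112.
At the golden rule the marginal product of capital equals n+δ: 0.36·k^(0.36−1) = 0.112. Solving, k_gold = (0.36/0.112)^(1/0.64) ≈ 6.1990.
y_gold = 6.1990^0.36 ≈ 1.9286.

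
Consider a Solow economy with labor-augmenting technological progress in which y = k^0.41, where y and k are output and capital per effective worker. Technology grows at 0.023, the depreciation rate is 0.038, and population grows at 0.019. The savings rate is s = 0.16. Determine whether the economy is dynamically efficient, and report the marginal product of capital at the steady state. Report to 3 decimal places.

Capital per effective worker breaks even when investment replaces (n + g + δ)·k; here n + g + δ = 0.08.
Steady-state k*: s·k^0.41 = 0.08·k gives k* = (0.16/0.08)^(1/0.59) ≈ 3.2376.
MPK = 0.41·3.2376^(-0.59) ≈ 0.2050.
MPK > n+g+δ = 0.08, so the economy is dynamically efficient (under-saving).

dynamically efficient; MPK ≈ 0.205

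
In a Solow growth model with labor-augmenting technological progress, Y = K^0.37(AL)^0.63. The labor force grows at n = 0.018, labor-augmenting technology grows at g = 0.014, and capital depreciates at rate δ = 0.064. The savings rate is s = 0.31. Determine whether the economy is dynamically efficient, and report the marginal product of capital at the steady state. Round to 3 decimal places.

The effective depreciation rate is n + g + δ = 0.018 + 0.014 + 0.064 = 0.096.
Steady-state k*: s·k^0.37 = 0.096·k gives k* = (0.31/0.096)^(1/0.63) ≈ 6.4281.
MPK = 0.37·6.4281^(-0.63) ≈ 0.1146.
MPK > n+g+δ = 0.096, so the economy is dynamically efficient (under-saving).

dynamically efficient; MPK ≈ 0.115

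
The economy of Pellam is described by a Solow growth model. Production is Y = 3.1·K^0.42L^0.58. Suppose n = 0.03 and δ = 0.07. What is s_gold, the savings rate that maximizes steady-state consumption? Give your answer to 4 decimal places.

The effective depreciation rate is n + δ = 0.03 + 0.07 = 0.1.
At the golden rule MPK = n+δ, and in any Cobb-Douglas steady state s = (n+δ)·k/y = MPK·k/y = capital's share 0.42.

s_gold = 0.4200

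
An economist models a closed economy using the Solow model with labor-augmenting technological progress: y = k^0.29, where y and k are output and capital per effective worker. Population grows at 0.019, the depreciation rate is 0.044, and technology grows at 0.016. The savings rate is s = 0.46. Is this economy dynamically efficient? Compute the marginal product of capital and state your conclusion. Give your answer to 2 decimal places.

dynamically inefficient; MPK ≈ 0.05

Capital per effective worker breaks even when investment replaces (n + g + δ)·k; here n + g + δ = 0.079.
Steady-state k*: s·k^0.29 = 0.079·k gives k* = (0.46/0.079)^(1/0.71) ≈ 11.9577.
MPK = 0.29·11.9577^(-0.71) ≈ 0.0498.
MPK < n+g+δ = 0.079, so the economy is dynamically inefficient (over-saving).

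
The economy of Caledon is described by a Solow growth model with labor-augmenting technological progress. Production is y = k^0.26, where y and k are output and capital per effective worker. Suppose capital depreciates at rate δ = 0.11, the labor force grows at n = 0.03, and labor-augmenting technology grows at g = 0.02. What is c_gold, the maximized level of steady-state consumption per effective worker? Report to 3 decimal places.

c_gold ≈ 0.878

The effective depreciation rate is n + g + δ = 0.03 + 0.02 + 0.11 = 0.16.
Golden rule sets MPK = n+g+δ: 0.26·k^(0.26−1) = 0.16, so k_gold = (0.26/0.16)^(1/0.74) ≈ 1.9272.
y_gold = 1.9272^0.26 ≈ 1.1860.
c_gold = y_gold − (n+g+δ)·k_gold = 1.1860 − 0.16·1.9272 ≈ 0.8776.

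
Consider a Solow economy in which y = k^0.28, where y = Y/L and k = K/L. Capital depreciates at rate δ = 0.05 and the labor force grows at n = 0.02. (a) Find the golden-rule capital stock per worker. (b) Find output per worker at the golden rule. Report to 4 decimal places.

n + δ = 0.02 + 0.05 = 0.07.
Golden rule sets MPK = n+δ: 0.28·k^(0.28−1) = 0.07, so k_gold = (0.28/0.07)^(1/0.72) ≈ 6.8580.
y_gold = 6.8580^0.28 ≈ 1.7145.

(a) k_gold ≈ 6.8580; (b) y_gold ≈ 1.7145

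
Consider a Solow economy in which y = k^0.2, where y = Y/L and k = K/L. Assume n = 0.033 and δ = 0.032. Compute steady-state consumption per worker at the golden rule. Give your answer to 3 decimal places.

c_gold ≈ 1.060

Break-even investment rate: n + δ = 0.033 + 0.032 = 0.065.
Setting f'(k) = n+δ gives 0.2·k^(0.2−1) = 0.065, hence k_gold = (0.2/0.065)^(1/0.8) ≈ 4.0752.
y_gold = 4.0752^0.2 ≈ 1.3244.
c_gold = y_gold − (n+δ)·k_gold = 1.3244 − 0.065·4.0752 ≈ 1.0595.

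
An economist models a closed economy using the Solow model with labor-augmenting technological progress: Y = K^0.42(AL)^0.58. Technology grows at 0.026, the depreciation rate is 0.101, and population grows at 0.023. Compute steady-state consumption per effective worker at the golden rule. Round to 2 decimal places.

Break-even investment rate: n + g + δ = 0.023 + 0.026 + 0.101 = 0.15.
Golden rule sets MPK = n+g+δ: 0.42·k^(0.42−1) = 0.15, so k_gold = (0.42/0.15)^(1/0.58) ≈ 5.9015.
y_gold = 5.9015^0.42 ≈ 2.1077.
c_gold = y_gold − (n+g+δ)·k_gold = 2.1077 − 0.15·5.9015 ≈ 1.2225.

c_gold ≈ 1.22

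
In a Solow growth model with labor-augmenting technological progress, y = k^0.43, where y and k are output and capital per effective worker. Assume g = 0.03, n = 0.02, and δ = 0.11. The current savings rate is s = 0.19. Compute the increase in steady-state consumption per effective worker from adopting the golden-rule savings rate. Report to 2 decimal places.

Δc ≈ 0.28

The effective depreciation rate is n + g + δ = 0.02 + 0.03 + 0.11 = 0.16.
Current steady state (s = 0.19): k* = (0.19/0.16)^(1/0.57) ≈ 1.3519, y* = 1.3519^0.43 ≈ 1.1384, c* = (1−0.19)·1.1384 ≈ 0.9221.
At the golden rule the marginal product of capital equals n+g+δ: 0.43·k^(0.43−1) = 0.16. Solving, k_gold = (0.43/0.16)^(1/0.57) ≈ 5.6656.
y_gold = 5.6656^0.43 ≈ 2.1081, c_gold = y_gold − 0.16·k_gold ≈ 1.2016.
Gain: Δc = 1.2016 − 0.9221 ≈ 0.2795.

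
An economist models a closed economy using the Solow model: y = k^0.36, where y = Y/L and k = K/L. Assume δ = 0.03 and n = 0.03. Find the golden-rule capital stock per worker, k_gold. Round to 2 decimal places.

Break-even investment rate: n + δ = 0.03 + 0.03 = 0.06.
Setting f'(k) = n+δ gives 0.36·k^(0.36−1) = 0.06, hence k_gold = (0.36/0.06)^(1/0.64) ≈ 16.4385.

k_gold ≈ 16.44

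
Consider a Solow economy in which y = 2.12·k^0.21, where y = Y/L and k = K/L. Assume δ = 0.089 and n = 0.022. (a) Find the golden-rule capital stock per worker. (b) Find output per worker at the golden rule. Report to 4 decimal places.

Capital per worker breaks even when investment replaces (n + δ)·k; here n + δ = 0.111.
Golden rule sets MPK = n+δ: 0.21·2.12·k^(0.21−1) = 0.111, so k_gold = (0.21·2.12/0.111)^(1/0.79) ≈ 5.8021.
y_gold = 2.12·5.8021^0.21 ≈ 3.0668.

(a) k_gold ≈ 5.8021; (b) y_gold ≈ 3.0668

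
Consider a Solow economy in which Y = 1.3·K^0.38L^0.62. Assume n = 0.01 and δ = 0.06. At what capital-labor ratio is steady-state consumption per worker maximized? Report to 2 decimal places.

k_gold ≈ 23.38

n + δ = 0.01 + 0.06 = 0.07.
Setting f'(k) = n+δ gives 0.38·1.3·k^(0.38−1) = 0.07, hence k_gold = (0.38·1.3/0.07)^(1/0.62) ≈ 23.3753.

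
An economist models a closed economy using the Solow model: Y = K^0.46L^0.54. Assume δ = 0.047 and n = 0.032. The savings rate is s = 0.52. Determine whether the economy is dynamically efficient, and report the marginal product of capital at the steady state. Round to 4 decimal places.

dynamically inefficient; MPK ≈ 0.0699

n + δ = 0.032 + 0.047 = 0.079.
Steady-state k*: s·k^0.46 = 0.079·k gives k* = (0.52/0.079)^(1/0.54) ≈ 32.7727.
MPK = 0.46·32.7727^(-0.54) ≈ 0.0699.
MPK < n+δ = 0.079, so the economy is dynamically inefficient (over-saving).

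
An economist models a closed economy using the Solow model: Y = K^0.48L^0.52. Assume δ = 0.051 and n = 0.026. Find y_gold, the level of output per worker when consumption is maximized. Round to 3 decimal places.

Capital per worker breaks even when investment replaces (n + δ)·k; here n + δ = 0.077.
Maximizing c = f(k) − (n+δ)·k gives f'(k) = n+δ, i.e. 0.48·k^(0.48−1) = 0.077, so k_gold = (0.48/0.077)^(1/0.52) ≈ 33.7572.
Output: y_gold = k_gold^0.48 = 33.7572^0.48 ≈ 5.4152.

y_gold ≈ 5.415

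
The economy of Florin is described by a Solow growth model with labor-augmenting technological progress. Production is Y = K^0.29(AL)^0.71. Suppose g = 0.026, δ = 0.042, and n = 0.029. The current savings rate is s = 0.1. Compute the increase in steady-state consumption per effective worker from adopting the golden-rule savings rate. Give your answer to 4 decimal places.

The effective depreciation rate is n + g + δ = 0.029 + 0.026 + 0.042 = 0.097.
Current steady state (s = 0.1): k* = (0.1/0.097)^(1/0.71) ≈ 1.0438, y* = 1.0438^0.29 ≈ 1.0125, c* = (1−0.1)·1.0125 ≈ 0.9113.
Maximizing c = f(k) − (n+g+δ)·k gives f'(k) = n+g+δ, i.e. 0.29·k^(0.29−1) = 0.097, so k_gold = (0.29/0.097)^(1/0.71) ≈ 4.6762.
y_gold = 4.6762^0.29 ≈ 1.5641, c_gold = y_gold − 0.097·k_gold ≈ 1.1105.
Gain: Δc = 1.1105 − 0.9113 ≈ 0.1993.

Δc ≈ 0.1993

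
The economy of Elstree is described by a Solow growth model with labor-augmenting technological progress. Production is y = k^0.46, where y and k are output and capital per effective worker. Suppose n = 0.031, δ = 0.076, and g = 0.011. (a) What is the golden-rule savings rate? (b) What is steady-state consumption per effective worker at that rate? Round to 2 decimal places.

(a) s_gold = 0.46; (b) c_gold ≈ 1.72

n + g + δ = 0.031 + 0.011 + 0.076 = 0.118.
For Cobb-Douglas, s_gold equals capital's share: s_gold = 0.46.
Setting f'(k) = n+g+δ gives 0.46·k^(0.46−1) = 0.118, hence k_gold = (0.46/0.118)^(1/0.54) ≈ 12.4227.
y_gold = 12.4227^0.46 ≈ 3.1867; c_gold = (1−0.46)·y_gold ≈ 1.7208.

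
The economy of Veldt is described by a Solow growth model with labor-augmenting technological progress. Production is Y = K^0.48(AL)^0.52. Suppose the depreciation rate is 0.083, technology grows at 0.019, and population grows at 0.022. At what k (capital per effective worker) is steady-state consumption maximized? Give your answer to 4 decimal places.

k_gold ≈ 13.5027

The effective depreciation rate is n + g + δ = 0.022 + 0.019 + 0.083 = 0.124.
Golden rule sets MPK = n+g+δ: 0.48·k^(0.48−1) = 0.124, so k_gold = (0.48/0.124)^(1/0.52) ≈ 13.5027.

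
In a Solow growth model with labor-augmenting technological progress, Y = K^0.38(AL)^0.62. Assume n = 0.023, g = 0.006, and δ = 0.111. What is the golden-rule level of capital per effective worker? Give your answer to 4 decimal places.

k_gold ≈ 5.0055

n + g + δ = 0.023 + 0.006 + 0.111 = 0.14.
Golden rule sets MPK = n+g+δ: 0.38·k^(0.38−1) = 0.14, so k_gold = (0.38/0.14)^(1/0.62) ≈ 5.0055.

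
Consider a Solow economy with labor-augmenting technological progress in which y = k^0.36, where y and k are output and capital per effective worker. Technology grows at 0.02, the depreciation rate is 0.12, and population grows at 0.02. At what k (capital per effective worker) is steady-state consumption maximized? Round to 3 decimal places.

k_gold ≈ 3.550

The effective depreciation rate is n + g + δ = 0.02 + 0.02 + 0.12 = 0.16.
Setting f'(k) = n+g+δ gives 0.36·k^(0.36−1) = 0.16, hence k_gold = (0.36/0.16)^(1/0.64) ≈ 3.5505.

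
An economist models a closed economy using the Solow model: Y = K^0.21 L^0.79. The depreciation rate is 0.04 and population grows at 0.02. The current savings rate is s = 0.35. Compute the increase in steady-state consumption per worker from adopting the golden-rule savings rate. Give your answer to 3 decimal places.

Break-even investment rate: n + δ = 0.02 + 0.04 = 0.06.
Current steady state (s = 0.35): k* = (0.35/0.06)^(1/0.79) ≈ 9.3221, y* = 9.3221^0.21 ≈ 1.5981, c* = (1−0.35)·1.5981 ≈ 1.0388.
Maximizing c = f(k) − (n+δ)·k gives f'(k) = n+δ, i.e. 0.21·k^(0.21−1) = 0.06, so k_gold = (0.21/0.06)^(1/0.79) ≈ 4.8831.
y_gold = 4.8831^0.21 ≈ 1.3952, c_gold = y_gold − 0.06·k_gold ≈ 1.1022.
Gain: Δc = 1.1022 − 1.0388 ≈ 0.0634.

Δc ≈ 0.063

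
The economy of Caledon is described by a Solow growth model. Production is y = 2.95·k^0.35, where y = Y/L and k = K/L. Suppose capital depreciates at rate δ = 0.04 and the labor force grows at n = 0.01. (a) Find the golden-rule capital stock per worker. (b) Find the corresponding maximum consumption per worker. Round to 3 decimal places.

Break-even investment rate: n + δ = 0.01 + 0.04 = 0.05.
Setting f'(k) = n+δ gives 0.35·2.95·k^(0.35−1) = 0.05, hence k_gold = (0.35·2.95/0.05)^(1/0.65) ≈ 105.4275.
y_gold = 2.95·105.4275^0.35 ≈ 15.0611; c_gold = y_gold − 0.05·k_gold ≈ 9.7897.

(a) k_gold ≈ 105.428; (b) c_gold ≈ 9.790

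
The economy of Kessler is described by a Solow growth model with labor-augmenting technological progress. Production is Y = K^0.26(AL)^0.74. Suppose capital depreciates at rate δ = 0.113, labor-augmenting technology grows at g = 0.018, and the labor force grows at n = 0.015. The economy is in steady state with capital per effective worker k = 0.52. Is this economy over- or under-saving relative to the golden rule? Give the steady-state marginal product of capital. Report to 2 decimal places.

Break-even investment rate: n + g + δ = 0.015 + 0.018 + 0.113 = 0.146.
MPK = 0.26·k^(0.26−1) = 0.26·0.52^(-0.74) ≈ 0.4218.
MPK > 0.146, so the economy is dynamically efficient (under-saving).

under-saving; MPK ≈ 0.42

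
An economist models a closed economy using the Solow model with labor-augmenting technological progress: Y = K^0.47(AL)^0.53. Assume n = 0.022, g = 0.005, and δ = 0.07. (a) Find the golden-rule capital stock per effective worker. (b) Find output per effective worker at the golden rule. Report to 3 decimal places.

(a) k_gold ≈ 19.637; (b) y_gold ≈ 4.053

Break-even investment rate: n + g + δ = 0.022 + 0.005 + 0.07 = 0.097.
Golden rule sets MPK = n+g+δ: 0.47·k^(0.47−1) = 0.097, so k_gold = (0.47/0.097)^(1/0.53) ≈ 19.6367.
y_gold = 19.6367^0.47 ≈ 4.0527.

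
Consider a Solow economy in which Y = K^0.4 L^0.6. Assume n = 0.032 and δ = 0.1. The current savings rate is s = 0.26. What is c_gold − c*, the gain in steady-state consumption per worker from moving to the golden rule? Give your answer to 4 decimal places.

Δc ≈ 0.0937

The effective depreciation rate is n + δ = 0.032 + 0.1 = 0.132.
Current steady state (s = 0.26): k* = (0.26/0.132)^(1/0.6) ≈ 3.0950, y* = 3.0950^0.4 ≈ 1.5713, c* = (1−0.26)·1.5713 ≈ 1.1628.
At the golden rule the marginal product of capital equals n+δ: 0.4·k^(0.4−1) = 0.132. Solving, k_gold = (0.4/0.132)^(1/0.6) ≈ 6.3457.
y_gold = 6.3457^0.4 ≈ 2.0941, c_gold = y_gold − 0.132·k_gold ≈ 1.2564.
Gain: Δc = 1.2564 − 1.1628 ≈ 0.0937.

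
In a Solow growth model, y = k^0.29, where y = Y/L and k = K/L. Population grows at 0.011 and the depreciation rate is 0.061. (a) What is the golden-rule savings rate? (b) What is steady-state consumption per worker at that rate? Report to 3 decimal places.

Capital per worker breaks even when investment replaces (n + δ)·k; here n + δ = 0.072.
For Cobb-Douglas, s_gold equals capital's share: s_gold = 0.29.
Golden rule sets MPK = n+δ: 0.29·k^(0.29−1) = 0.072, so k_gold = (0.29/0.072)^(1/0.71) ≈ 7.1155.
y_gold = 7.1155^0.29 ≈ 1.7666; c_gold = (1−0.29)·y_gold ≈ 1.2543.

(a) s_gold = 0.290; (b) c_gold ≈ 1.254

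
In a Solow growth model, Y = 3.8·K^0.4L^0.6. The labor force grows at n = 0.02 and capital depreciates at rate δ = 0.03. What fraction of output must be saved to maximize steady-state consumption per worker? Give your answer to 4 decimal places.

Capital per worker breaks even when investment replaces (n + δ)·k; here n + δ = 0.05.
At the golden rule MPK = n+δ, and in any Cobb-Douglas steady state s = (n+δ)·k/y = MPK·k/y = capital's share 0.4.

s_gold = 0.4000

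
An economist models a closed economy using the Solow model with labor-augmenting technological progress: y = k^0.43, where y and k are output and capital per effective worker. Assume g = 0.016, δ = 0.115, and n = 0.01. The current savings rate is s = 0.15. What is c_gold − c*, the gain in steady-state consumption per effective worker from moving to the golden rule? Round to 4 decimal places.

Δc ≈ 0.4312

Break-even investment rate: n + g + δ = 0.01 + 0.016 + 0.115 = 0.141.
Current steady state (s = 0.15): k* = (0.15/0.141)^(1/0.57) ≈ 1.1147, y* = 1.1147^0.43 ≈ 1.0478, c* = (1−0.15)·1.0478 ≈ 0.8906.
At the golden rule the marginal product of capital equals n+g+δ: 0.43·k^(0.43−1) = 0.141. Solving, k_gold = (0.43/0.141)^(1/0.57) ≈ 7.0723.
y_gold = 7.0723^0.43 ≈ 2.3191, c_gold = y_gold − 0.141·k_gold ≈ 1.3219.
Gain: Δc = 1.3219 − 0.8906 ≈ 0.4312.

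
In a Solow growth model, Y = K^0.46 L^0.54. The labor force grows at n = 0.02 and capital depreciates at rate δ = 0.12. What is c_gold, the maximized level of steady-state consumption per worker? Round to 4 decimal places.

c_gold ≈ 1.4876

The effective depreciation rate is n + δ = 0.02 + 0.12 = 0.14.
Golden rule sets MPK = n+δ: 0.46·k^(0.46−1) = 0.14, so k_gold = (0.46/0.14)^(1/0.54) ≈ 9.0515.
y_gold = 9.0515^0.46 ≈ 2.7548.
c_gold = y_gold − (n+δ)·k_gold = 2.7548 − 0.14·9.0515 ≈ 1.4876.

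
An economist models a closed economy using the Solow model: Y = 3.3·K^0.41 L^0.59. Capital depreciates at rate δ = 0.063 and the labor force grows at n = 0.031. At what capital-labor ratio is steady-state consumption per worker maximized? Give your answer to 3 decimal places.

k_gold ≈ 91.833

Capital per worker breaks even when investment replaces (n + δ)·k; here n + δ = 0.094.
Setting f'(k) = n+δ gives 0.41·3.3·k^(0.41−1) = 0.094, hence k_gold = (0.41·3.3/0.094)^(1/0.59) ≈ 91.8332.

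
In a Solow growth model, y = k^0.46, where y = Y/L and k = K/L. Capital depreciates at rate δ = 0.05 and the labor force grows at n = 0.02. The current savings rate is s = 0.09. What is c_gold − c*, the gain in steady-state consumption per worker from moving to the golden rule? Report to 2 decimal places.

Break-even investment rate: n + δ = 0.02 + 0.05 = 0.07.
Current steady state (s = 0.09): k* = (0.09/0.07)^(1/0.54) ≈ 1.5926, y* = 1.5926^0.46 ≈ 1.2387, c* = (1−0.09)·1.2387 ≈ 1.1272.
At the golden rule the marginal product of capital equals n+δ: 0.46·k^(0.46−1) = 0.07. Solving, k_gold = (0.46/0.07)^(1/0.54) ≈ 32.6727.
y_gold = 32.6727^0.46 ≈ 4.9719, c_gold = y_gold − 0.07·k_gold ≈ 2.6848.
Gain: Δc = 2.6848 − 1.1272 ≈ 1.5576.

Δc ≈ 1.56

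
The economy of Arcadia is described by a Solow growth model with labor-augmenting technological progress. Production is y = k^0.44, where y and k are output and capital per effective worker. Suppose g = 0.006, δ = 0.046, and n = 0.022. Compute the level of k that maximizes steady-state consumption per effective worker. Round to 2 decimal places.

k_gold ≈ 24.13

Break-even investment rate: n + g + δ = 0.022 + 0.006 + 0.046 = 0.074.
Setting f'(k) = n+g+δ gives 0.44·k^(0.44−1) = 0.074, hence k_gold = (0.44/0.074)^(1/0.56) ≈ 24.1289.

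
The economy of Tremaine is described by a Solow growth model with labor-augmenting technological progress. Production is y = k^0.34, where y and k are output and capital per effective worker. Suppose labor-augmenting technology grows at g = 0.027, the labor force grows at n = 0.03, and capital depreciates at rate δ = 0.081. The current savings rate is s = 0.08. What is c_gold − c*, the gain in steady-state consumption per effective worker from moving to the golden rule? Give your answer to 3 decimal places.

Δc ≈ 0.355

Capital per effective worker breaks even when investment replaces (n + g + δ)·k; here n + g + δ = 0.138.
Current steady state (s = 0.08): k* = (0.08/0.138)^(1/0.66) ≈ 0.4378, y* = 0.4378^0.34 ≈ 0.7551, c* = (1−0.08)·0.7551 ≈ 0.6947.
Golden rule sets MPK = n+g+δ: 0.34·k^(0.34−1) = 0.138, so k_gold = (0.34/0.138)^(1/0.66) ≈ 3.9204.
y_gold = 3.9204^0.34 ≈ 1.5912, c_gold = y_gold − 0.138·k_gold ≈ 1.0502.
Gain: Δc = 1.0502 − 0.6947 ≈ 0.3555.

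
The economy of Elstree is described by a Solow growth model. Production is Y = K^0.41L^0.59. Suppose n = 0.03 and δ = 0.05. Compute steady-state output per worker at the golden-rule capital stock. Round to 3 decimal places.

y_gold ≈ 3.113

n + δ = 0.03 + 0.05 = 0.08.
Golden rule sets MPK = n+δ: 0.41·k^(0.41−1) = 0.08, so k_gold = (0.41/0.08)^(1/0.59) ≈ 15.9541.
Output: y_gold = k_gold^0.41 = 15.9541^0.41 ≈ 3.1130.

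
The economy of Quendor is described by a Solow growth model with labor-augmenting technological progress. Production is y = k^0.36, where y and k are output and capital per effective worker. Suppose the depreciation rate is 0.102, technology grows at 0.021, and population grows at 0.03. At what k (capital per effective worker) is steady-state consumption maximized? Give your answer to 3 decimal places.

n + g + δ = 0.03 + 0.021 + 0.102 = 0.153.
Maximizing c = f(k) − (n+g+δ)·k gives f'(k) = n+g+δ, i.e. 0.36·k^(0.36−1) = 0.153, so k_gold = (0.36/0.153)^(1/0.64) ≈ 3.8075.

k_gold ≈ 3.808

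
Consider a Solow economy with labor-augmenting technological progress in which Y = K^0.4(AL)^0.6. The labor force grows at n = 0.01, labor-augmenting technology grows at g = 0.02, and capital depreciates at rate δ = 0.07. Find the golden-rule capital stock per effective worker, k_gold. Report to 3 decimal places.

n + g + δ = 0.01 + 0.02 + 0.07 = 0.1.
Golden rule sets MPK = n+g+δ: 0.4·k^(0.4−1) = 0.1, so k_gold = (0.4/0.1)^(1/0.6) ≈ 10.0794.

k_gold ≈ 10.079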